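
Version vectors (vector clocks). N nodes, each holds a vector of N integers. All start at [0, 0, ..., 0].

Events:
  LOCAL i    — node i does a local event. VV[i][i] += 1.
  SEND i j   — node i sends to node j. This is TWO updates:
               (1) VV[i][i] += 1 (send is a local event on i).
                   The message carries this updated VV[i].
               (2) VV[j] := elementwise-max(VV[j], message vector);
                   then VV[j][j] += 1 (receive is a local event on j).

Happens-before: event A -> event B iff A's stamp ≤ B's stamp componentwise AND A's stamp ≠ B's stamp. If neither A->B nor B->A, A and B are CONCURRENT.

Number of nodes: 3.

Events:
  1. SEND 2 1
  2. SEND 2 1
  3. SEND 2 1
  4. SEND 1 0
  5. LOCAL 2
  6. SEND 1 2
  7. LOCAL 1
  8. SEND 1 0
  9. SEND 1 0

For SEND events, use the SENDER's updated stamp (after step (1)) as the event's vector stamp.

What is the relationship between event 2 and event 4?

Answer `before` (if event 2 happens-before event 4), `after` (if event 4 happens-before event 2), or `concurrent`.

Answer: before

Derivation:
Initial: VV[0]=[0, 0, 0]
Initial: VV[1]=[0, 0, 0]
Initial: VV[2]=[0, 0, 0]
Event 1: SEND 2->1: VV[2][2]++ -> VV[2]=[0, 0, 1], msg_vec=[0, 0, 1]; VV[1]=max(VV[1],msg_vec) then VV[1][1]++ -> VV[1]=[0, 1, 1]
Event 2: SEND 2->1: VV[2][2]++ -> VV[2]=[0, 0, 2], msg_vec=[0, 0, 2]; VV[1]=max(VV[1],msg_vec) then VV[1][1]++ -> VV[1]=[0, 2, 2]
Event 3: SEND 2->1: VV[2][2]++ -> VV[2]=[0, 0, 3], msg_vec=[0, 0, 3]; VV[1]=max(VV[1],msg_vec) then VV[1][1]++ -> VV[1]=[0, 3, 3]
Event 4: SEND 1->0: VV[1][1]++ -> VV[1]=[0, 4, 3], msg_vec=[0, 4, 3]; VV[0]=max(VV[0],msg_vec) then VV[0][0]++ -> VV[0]=[1, 4, 3]
Event 5: LOCAL 2: VV[2][2]++ -> VV[2]=[0, 0, 4]
Event 6: SEND 1->2: VV[1][1]++ -> VV[1]=[0, 5, 3], msg_vec=[0, 5, 3]; VV[2]=max(VV[2],msg_vec) then VV[2][2]++ -> VV[2]=[0, 5, 5]
Event 7: LOCAL 1: VV[1][1]++ -> VV[1]=[0, 6, 3]
Event 8: SEND 1->0: VV[1][1]++ -> VV[1]=[0, 7, 3], msg_vec=[0, 7, 3]; VV[0]=max(VV[0],msg_vec) then VV[0][0]++ -> VV[0]=[2, 7, 3]
Event 9: SEND 1->0: VV[1][1]++ -> VV[1]=[0, 8, 3], msg_vec=[0, 8, 3]; VV[0]=max(VV[0],msg_vec) then VV[0][0]++ -> VV[0]=[3, 8, 3]
Event 2 stamp: [0, 0, 2]
Event 4 stamp: [0, 4, 3]
[0, 0, 2] <= [0, 4, 3]? True
[0, 4, 3] <= [0, 0, 2]? False
Relation: before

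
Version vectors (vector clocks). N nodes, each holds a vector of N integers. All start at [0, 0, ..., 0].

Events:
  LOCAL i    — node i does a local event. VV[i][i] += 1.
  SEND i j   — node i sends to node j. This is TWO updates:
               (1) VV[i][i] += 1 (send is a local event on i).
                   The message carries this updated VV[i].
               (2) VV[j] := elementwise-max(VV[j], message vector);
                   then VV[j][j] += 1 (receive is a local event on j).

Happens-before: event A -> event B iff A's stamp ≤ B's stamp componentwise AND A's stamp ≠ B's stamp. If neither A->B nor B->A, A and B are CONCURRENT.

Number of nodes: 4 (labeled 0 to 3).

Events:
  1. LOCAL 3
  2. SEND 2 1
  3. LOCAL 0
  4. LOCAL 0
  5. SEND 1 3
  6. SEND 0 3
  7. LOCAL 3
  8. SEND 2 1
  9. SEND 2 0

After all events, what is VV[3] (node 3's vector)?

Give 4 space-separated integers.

Initial: VV[0]=[0, 0, 0, 0]
Initial: VV[1]=[0, 0, 0, 0]
Initial: VV[2]=[0, 0, 0, 0]
Initial: VV[3]=[0, 0, 0, 0]
Event 1: LOCAL 3: VV[3][3]++ -> VV[3]=[0, 0, 0, 1]
Event 2: SEND 2->1: VV[2][2]++ -> VV[2]=[0, 0, 1, 0], msg_vec=[0, 0, 1, 0]; VV[1]=max(VV[1],msg_vec) then VV[1][1]++ -> VV[1]=[0, 1, 1, 0]
Event 3: LOCAL 0: VV[0][0]++ -> VV[0]=[1, 0, 0, 0]
Event 4: LOCAL 0: VV[0][0]++ -> VV[0]=[2, 0, 0, 0]
Event 5: SEND 1->3: VV[1][1]++ -> VV[1]=[0, 2, 1, 0], msg_vec=[0, 2, 1, 0]; VV[3]=max(VV[3],msg_vec) then VV[3][3]++ -> VV[3]=[0, 2, 1, 2]
Event 6: SEND 0->3: VV[0][0]++ -> VV[0]=[3, 0, 0, 0], msg_vec=[3, 0, 0, 0]; VV[3]=max(VV[3],msg_vec) then VV[3][3]++ -> VV[3]=[3, 2, 1, 3]
Event 7: LOCAL 3: VV[3][3]++ -> VV[3]=[3, 2, 1, 4]
Event 8: SEND 2->1: VV[2][2]++ -> VV[2]=[0, 0, 2, 0], msg_vec=[0, 0, 2, 0]; VV[1]=max(VV[1],msg_vec) then VV[1][1]++ -> VV[1]=[0, 3, 2, 0]
Event 9: SEND 2->0: VV[2][2]++ -> VV[2]=[0, 0, 3, 0], msg_vec=[0, 0, 3, 0]; VV[0]=max(VV[0],msg_vec) then VV[0][0]++ -> VV[0]=[4, 0, 3, 0]
Final vectors: VV[0]=[4, 0, 3, 0]; VV[1]=[0, 3, 2, 0]; VV[2]=[0, 0, 3, 0]; VV[3]=[3, 2, 1, 4]

Answer: 3 2 1 4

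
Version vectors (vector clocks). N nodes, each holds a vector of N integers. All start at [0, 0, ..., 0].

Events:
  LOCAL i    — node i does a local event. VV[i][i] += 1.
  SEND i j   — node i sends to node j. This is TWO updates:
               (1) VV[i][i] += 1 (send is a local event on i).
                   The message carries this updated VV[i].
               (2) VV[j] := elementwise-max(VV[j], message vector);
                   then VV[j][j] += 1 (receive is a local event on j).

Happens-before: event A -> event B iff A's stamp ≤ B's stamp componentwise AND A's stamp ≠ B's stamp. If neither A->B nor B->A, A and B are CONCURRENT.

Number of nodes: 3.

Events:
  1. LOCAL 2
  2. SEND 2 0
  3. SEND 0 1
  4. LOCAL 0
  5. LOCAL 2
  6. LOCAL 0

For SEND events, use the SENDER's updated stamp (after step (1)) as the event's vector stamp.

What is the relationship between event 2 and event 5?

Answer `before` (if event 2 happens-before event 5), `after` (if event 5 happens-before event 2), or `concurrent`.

Initial: VV[0]=[0, 0, 0]
Initial: VV[1]=[0, 0, 0]
Initial: VV[2]=[0, 0, 0]
Event 1: LOCAL 2: VV[2][2]++ -> VV[2]=[0, 0, 1]
Event 2: SEND 2->0: VV[2][2]++ -> VV[2]=[0, 0, 2], msg_vec=[0, 0, 2]; VV[0]=max(VV[0],msg_vec) then VV[0][0]++ -> VV[0]=[1, 0, 2]
Event 3: SEND 0->1: VV[0][0]++ -> VV[0]=[2, 0, 2], msg_vec=[2, 0, 2]; VV[1]=max(VV[1],msg_vec) then VV[1][1]++ -> VV[1]=[2, 1, 2]
Event 4: LOCAL 0: VV[0][0]++ -> VV[0]=[3, 0, 2]
Event 5: LOCAL 2: VV[2][2]++ -> VV[2]=[0, 0, 3]
Event 6: LOCAL 0: VV[0][0]++ -> VV[0]=[4, 0, 2]
Event 2 stamp: [0, 0, 2]
Event 5 stamp: [0, 0, 3]
[0, 0, 2] <= [0, 0, 3]? True
[0, 0, 3] <= [0, 0, 2]? False
Relation: before

Answer: before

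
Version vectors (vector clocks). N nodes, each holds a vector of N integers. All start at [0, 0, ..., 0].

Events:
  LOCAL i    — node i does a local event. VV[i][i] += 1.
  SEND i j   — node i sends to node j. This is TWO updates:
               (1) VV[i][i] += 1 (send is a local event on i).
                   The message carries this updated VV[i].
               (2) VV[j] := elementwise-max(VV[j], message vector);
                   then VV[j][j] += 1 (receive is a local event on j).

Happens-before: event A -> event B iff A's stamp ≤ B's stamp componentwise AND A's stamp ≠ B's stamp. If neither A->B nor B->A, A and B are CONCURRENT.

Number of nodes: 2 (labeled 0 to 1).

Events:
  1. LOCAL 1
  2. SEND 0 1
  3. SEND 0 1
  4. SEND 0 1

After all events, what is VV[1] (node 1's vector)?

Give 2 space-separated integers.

Answer: 3 4

Derivation:
Initial: VV[0]=[0, 0]
Initial: VV[1]=[0, 0]
Event 1: LOCAL 1: VV[1][1]++ -> VV[1]=[0, 1]
Event 2: SEND 0->1: VV[0][0]++ -> VV[0]=[1, 0], msg_vec=[1, 0]; VV[1]=max(VV[1],msg_vec) then VV[1][1]++ -> VV[1]=[1, 2]
Event 3: SEND 0->1: VV[0][0]++ -> VV[0]=[2, 0], msg_vec=[2, 0]; VV[1]=max(VV[1],msg_vec) then VV[1][1]++ -> VV[1]=[2, 3]
Event 4: SEND 0->1: VV[0][0]++ -> VV[0]=[3, 0], msg_vec=[3, 0]; VV[1]=max(VV[1],msg_vec) then VV[1][1]++ -> VV[1]=[3, 4]
Final vectors: VV[0]=[3, 0]; VV[1]=[3, 4]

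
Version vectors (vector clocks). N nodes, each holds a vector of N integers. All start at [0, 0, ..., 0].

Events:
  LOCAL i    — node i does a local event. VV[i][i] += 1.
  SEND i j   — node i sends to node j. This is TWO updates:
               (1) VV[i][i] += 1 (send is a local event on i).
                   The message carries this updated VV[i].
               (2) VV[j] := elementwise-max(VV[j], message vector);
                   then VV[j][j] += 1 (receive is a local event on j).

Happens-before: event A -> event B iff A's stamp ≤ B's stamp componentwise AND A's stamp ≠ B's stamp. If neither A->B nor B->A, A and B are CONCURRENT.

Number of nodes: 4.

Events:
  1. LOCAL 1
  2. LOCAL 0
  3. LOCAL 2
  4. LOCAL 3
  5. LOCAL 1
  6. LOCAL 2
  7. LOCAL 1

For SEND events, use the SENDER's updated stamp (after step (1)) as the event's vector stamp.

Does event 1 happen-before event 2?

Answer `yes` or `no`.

Initial: VV[0]=[0, 0, 0, 0]
Initial: VV[1]=[0, 0, 0, 0]
Initial: VV[2]=[0, 0, 0, 0]
Initial: VV[3]=[0, 0, 0, 0]
Event 1: LOCAL 1: VV[1][1]++ -> VV[1]=[0, 1, 0, 0]
Event 2: LOCAL 0: VV[0][0]++ -> VV[0]=[1, 0, 0, 0]
Event 3: LOCAL 2: VV[2][2]++ -> VV[2]=[0, 0, 1, 0]
Event 4: LOCAL 3: VV[3][3]++ -> VV[3]=[0, 0, 0, 1]
Event 5: LOCAL 1: VV[1][1]++ -> VV[1]=[0, 2, 0, 0]
Event 6: LOCAL 2: VV[2][2]++ -> VV[2]=[0, 0, 2, 0]
Event 7: LOCAL 1: VV[1][1]++ -> VV[1]=[0, 3, 0, 0]
Event 1 stamp: [0, 1, 0, 0]
Event 2 stamp: [1, 0, 0, 0]
[0, 1, 0, 0] <= [1, 0, 0, 0]? False. Equal? False. Happens-before: False

Answer: no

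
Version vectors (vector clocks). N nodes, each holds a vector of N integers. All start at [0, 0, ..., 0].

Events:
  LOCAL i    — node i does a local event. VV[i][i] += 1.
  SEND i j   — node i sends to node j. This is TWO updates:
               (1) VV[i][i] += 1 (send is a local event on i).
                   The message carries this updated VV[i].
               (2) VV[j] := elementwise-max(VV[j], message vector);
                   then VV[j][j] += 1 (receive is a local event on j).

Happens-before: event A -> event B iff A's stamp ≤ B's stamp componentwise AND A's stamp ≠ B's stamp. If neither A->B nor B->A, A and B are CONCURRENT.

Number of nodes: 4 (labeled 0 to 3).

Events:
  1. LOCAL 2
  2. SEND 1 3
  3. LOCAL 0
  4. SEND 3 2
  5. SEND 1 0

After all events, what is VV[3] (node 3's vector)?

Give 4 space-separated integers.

Initial: VV[0]=[0, 0, 0, 0]
Initial: VV[1]=[0, 0, 0, 0]
Initial: VV[2]=[0, 0, 0, 0]
Initial: VV[3]=[0, 0, 0, 0]
Event 1: LOCAL 2: VV[2][2]++ -> VV[2]=[0, 0, 1, 0]
Event 2: SEND 1->3: VV[1][1]++ -> VV[1]=[0, 1, 0, 0], msg_vec=[0, 1, 0, 0]; VV[3]=max(VV[3],msg_vec) then VV[3][3]++ -> VV[3]=[0, 1, 0, 1]
Event 3: LOCAL 0: VV[0][0]++ -> VV[0]=[1, 0, 0, 0]
Event 4: SEND 3->2: VV[3][3]++ -> VV[3]=[0, 1, 0, 2], msg_vec=[0, 1, 0, 2]; VV[2]=max(VV[2],msg_vec) then VV[2][2]++ -> VV[2]=[0, 1, 2, 2]
Event 5: SEND 1->0: VV[1][1]++ -> VV[1]=[0, 2, 0, 0], msg_vec=[0, 2, 0, 0]; VV[0]=max(VV[0],msg_vec) then VV[0][0]++ -> VV[0]=[2, 2, 0, 0]
Final vectors: VV[0]=[2, 2, 0, 0]; VV[1]=[0, 2, 0, 0]; VV[2]=[0, 1, 2, 2]; VV[3]=[0, 1, 0, 2]

Answer: 0 1 0 2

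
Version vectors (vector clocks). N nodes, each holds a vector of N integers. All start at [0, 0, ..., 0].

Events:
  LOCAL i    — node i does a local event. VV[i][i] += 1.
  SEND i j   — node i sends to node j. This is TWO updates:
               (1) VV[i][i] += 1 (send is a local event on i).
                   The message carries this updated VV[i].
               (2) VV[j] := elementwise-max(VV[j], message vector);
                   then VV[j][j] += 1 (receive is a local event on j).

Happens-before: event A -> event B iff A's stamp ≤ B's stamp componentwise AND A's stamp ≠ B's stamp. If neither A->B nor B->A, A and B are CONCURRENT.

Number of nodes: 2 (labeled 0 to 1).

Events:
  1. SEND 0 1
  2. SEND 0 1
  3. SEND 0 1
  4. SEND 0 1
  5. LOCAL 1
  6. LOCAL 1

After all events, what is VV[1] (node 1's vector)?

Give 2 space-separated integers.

Initial: VV[0]=[0, 0]
Initial: VV[1]=[0, 0]
Event 1: SEND 0->1: VV[0][0]++ -> VV[0]=[1, 0], msg_vec=[1, 0]; VV[1]=max(VV[1],msg_vec) then VV[1][1]++ -> VV[1]=[1, 1]
Event 2: SEND 0->1: VV[0][0]++ -> VV[0]=[2, 0], msg_vec=[2, 0]; VV[1]=max(VV[1],msg_vec) then VV[1][1]++ -> VV[1]=[2, 2]
Event 3: SEND 0->1: VV[0][0]++ -> VV[0]=[3, 0], msg_vec=[3, 0]; VV[1]=max(VV[1],msg_vec) then VV[1][1]++ -> VV[1]=[3, 3]
Event 4: SEND 0->1: VV[0][0]++ -> VV[0]=[4, 0], msg_vec=[4, 0]; VV[1]=max(VV[1],msg_vec) then VV[1][1]++ -> VV[1]=[4, 4]
Event 5: LOCAL 1: VV[1][1]++ -> VV[1]=[4, 5]
Event 6: LOCAL 1: VV[1][1]++ -> VV[1]=[4, 6]
Final vectors: VV[0]=[4, 0]; VV[1]=[4, 6]

Answer: 4 6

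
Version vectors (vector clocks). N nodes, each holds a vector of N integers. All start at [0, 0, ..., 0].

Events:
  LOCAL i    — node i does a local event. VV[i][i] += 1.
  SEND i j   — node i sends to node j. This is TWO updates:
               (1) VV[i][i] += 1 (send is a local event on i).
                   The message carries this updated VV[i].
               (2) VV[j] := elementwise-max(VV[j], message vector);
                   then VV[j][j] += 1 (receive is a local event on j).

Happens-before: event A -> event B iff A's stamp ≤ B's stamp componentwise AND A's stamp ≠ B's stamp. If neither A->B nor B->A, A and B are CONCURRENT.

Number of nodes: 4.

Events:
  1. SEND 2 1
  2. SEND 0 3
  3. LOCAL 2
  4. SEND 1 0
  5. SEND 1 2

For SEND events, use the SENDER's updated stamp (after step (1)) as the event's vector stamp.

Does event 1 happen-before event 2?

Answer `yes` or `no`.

Answer: no

Derivation:
Initial: VV[0]=[0, 0, 0, 0]
Initial: VV[1]=[0, 0, 0, 0]
Initial: VV[2]=[0, 0, 0, 0]
Initial: VV[3]=[0, 0, 0, 0]
Event 1: SEND 2->1: VV[2][2]++ -> VV[2]=[0, 0, 1, 0], msg_vec=[0, 0, 1, 0]; VV[1]=max(VV[1],msg_vec) then VV[1][1]++ -> VV[1]=[0, 1, 1, 0]
Event 2: SEND 0->3: VV[0][0]++ -> VV[0]=[1, 0, 0, 0], msg_vec=[1, 0, 0, 0]; VV[3]=max(VV[3],msg_vec) then VV[3][3]++ -> VV[3]=[1, 0, 0, 1]
Event 3: LOCAL 2: VV[2][2]++ -> VV[2]=[0, 0, 2, 0]
Event 4: SEND 1->0: VV[1][1]++ -> VV[1]=[0, 2, 1, 0], msg_vec=[0, 2, 1, 0]; VV[0]=max(VV[0],msg_vec) then VV[0][0]++ -> VV[0]=[2, 2, 1, 0]
Event 5: SEND 1->2: VV[1][1]++ -> VV[1]=[0, 3, 1, 0], msg_vec=[0, 3, 1, 0]; VV[2]=max(VV[2],msg_vec) then VV[2][2]++ -> VV[2]=[0, 3, 3, 0]
Event 1 stamp: [0, 0, 1, 0]
Event 2 stamp: [1, 0, 0, 0]
[0, 0, 1, 0] <= [1, 0, 0, 0]? False. Equal? False. Happens-before: False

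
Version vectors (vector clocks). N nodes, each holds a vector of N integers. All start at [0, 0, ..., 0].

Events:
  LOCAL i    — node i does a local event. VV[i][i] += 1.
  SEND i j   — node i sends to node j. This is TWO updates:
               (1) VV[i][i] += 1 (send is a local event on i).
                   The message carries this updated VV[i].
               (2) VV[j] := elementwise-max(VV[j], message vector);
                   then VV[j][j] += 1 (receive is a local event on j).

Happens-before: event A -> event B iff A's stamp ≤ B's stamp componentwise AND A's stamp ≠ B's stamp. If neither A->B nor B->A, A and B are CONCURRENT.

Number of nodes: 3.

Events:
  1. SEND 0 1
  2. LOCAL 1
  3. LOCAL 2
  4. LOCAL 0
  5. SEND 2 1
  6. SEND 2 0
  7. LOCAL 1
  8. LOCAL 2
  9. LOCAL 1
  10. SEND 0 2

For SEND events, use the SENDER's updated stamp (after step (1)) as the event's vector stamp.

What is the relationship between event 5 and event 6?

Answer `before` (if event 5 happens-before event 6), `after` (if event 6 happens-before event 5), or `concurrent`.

Answer: before

Derivation:
Initial: VV[0]=[0, 0, 0]
Initial: VV[1]=[0, 0, 0]
Initial: VV[2]=[0, 0, 0]
Event 1: SEND 0->1: VV[0][0]++ -> VV[0]=[1, 0, 0], msg_vec=[1, 0, 0]; VV[1]=max(VV[1],msg_vec) then VV[1][1]++ -> VV[1]=[1, 1, 0]
Event 2: LOCAL 1: VV[1][1]++ -> VV[1]=[1, 2, 0]
Event 3: LOCAL 2: VV[2][2]++ -> VV[2]=[0, 0, 1]
Event 4: LOCAL 0: VV[0][0]++ -> VV[0]=[2, 0, 0]
Event 5: SEND 2->1: VV[2][2]++ -> VV[2]=[0, 0, 2], msg_vec=[0, 0, 2]; VV[1]=max(VV[1],msg_vec) then VV[1][1]++ -> VV[1]=[1, 3, 2]
Event 6: SEND 2->0: VV[2][2]++ -> VV[2]=[0, 0, 3], msg_vec=[0, 0, 3]; VV[0]=max(VV[0],msg_vec) then VV[0][0]++ -> VV[0]=[3, 0, 3]
Event 7: LOCAL 1: VV[1][1]++ -> VV[1]=[1, 4, 2]
Event 8: LOCAL 2: VV[2][2]++ -> VV[2]=[0, 0, 4]
Event 9: LOCAL 1: VV[1][1]++ -> VV[1]=[1, 5, 2]
Event 10: SEND 0->2: VV[0][0]++ -> VV[0]=[4, 0, 3], msg_vec=[4, 0, 3]; VV[2]=max(VV[2],msg_vec) then VV[2][2]++ -> VV[2]=[4, 0, 5]
Event 5 stamp: [0, 0, 2]
Event 6 stamp: [0, 0, 3]
[0, 0, 2] <= [0, 0, 3]? True
[0, 0, 3] <= [0, 0, 2]? False
Relation: before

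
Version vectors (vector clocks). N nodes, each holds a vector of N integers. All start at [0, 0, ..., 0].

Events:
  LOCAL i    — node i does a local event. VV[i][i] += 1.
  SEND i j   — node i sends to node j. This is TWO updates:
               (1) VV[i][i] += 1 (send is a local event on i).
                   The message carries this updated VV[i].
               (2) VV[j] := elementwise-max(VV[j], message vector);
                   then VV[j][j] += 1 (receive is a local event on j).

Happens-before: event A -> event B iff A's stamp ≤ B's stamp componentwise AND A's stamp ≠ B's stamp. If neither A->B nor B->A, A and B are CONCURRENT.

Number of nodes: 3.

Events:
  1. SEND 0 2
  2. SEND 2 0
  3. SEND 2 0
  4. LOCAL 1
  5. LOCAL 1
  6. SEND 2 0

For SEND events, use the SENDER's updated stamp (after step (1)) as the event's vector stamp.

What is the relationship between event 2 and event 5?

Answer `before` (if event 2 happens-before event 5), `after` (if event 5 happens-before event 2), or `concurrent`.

Answer: concurrent

Derivation:
Initial: VV[0]=[0, 0, 0]
Initial: VV[1]=[0, 0, 0]
Initial: VV[2]=[0, 0, 0]
Event 1: SEND 0->2: VV[0][0]++ -> VV[0]=[1, 0, 0], msg_vec=[1, 0, 0]; VV[2]=max(VV[2],msg_vec) then VV[2][2]++ -> VV[2]=[1, 0, 1]
Event 2: SEND 2->0: VV[2][2]++ -> VV[2]=[1, 0, 2], msg_vec=[1, 0, 2]; VV[0]=max(VV[0],msg_vec) then VV[0][0]++ -> VV[0]=[2, 0, 2]
Event 3: SEND 2->0: VV[2][2]++ -> VV[2]=[1, 0, 3], msg_vec=[1, 0, 3]; VV[0]=max(VV[0],msg_vec) then VV[0][0]++ -> VV[0]=[3, 0, 3]
Event 4: LOCAL 1: VV[1][1]++ -> VV[1]=[0, 1, 0]
Event 5: LOCAL 1: VV[1][1]++ -> VV[1]=[0, 2, 0]
Event 6: SEND 2->0: VV[2][2]++ -> VV[2]=[1, 0, 4], msg_vec=[1, 0, 4]; VV[0]=max(VV[0],msg_vec) then VV[0][0]++ -> VV[0]=[4, 0, 4]
Event 2 stamp: [1, 0, 2]
Event 5 stamp: [0, 2, 0]
[1, 0, 2] <= [0, 2, 0]? False
[0, 2, 0] <= [1, 0, 2]? False
Relation: concurrent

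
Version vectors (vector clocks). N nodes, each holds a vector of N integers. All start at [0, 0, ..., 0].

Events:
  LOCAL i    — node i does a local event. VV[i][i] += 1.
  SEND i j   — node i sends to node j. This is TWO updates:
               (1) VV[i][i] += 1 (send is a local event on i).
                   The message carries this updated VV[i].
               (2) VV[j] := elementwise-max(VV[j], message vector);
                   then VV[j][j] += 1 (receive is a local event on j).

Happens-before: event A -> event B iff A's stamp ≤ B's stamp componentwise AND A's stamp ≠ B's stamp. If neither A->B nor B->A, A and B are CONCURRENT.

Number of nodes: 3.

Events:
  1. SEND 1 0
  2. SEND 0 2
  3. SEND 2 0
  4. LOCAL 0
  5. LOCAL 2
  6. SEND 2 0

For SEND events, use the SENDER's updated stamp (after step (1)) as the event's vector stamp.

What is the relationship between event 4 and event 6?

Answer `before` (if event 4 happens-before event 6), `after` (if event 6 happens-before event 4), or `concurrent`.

Answer: concurrent

Derivation:
Initial: VV[0]=[0, 0, 0]
Initial: VV[1]=[0, 0, 0]
Initial: VV[2]=[0, 0, 0]
Event 1: SEND 1->0: VV[1][1]++ -> VV[1]=[0, 1, 0], msg_vec=[0, 1, 0]; VV[0]=max(VV[0],msg_vec) then VV[0][0]++ -> VV[0]=[1, 1, 0]
Event 2: SEND 0->2: VV[0][0]++ -> VV[0]=[2, 1, 0], msg_vec=[2, 1, 0]; VV[2]=max(VV[2],msg_vec) then VV[2][2]++ -> VV[2]=[2, 1, 1]
Event 3: SEND 2->0: VV[2][2]++ -> VV[2]=[2, 1, 2], msg_vec=[2, 1, 2]; VV[0]=max(VV[0],msg_vec) then VV[0][0]++ -> VV[0]=[3, 1, 2]
Event 4: LOCAL 0: VV[0][0]++ -> VV[0]=[4, 1, 2]
Event 5: LOCAL 2: VV[2][2]++ -> VV[2]=[2, 1, 3]
Event 6: SEND 2->0: VV[2][2]++ -> VV[2]=[2, 1, 4], msg_vec=[2, 1, 4]; VV[0]=max(VV[0],msg_vec) then VV[0][0]++ -> VV[0]=[5, 1, 4]
Event 4 stamp: [4, 1, 2]
Event 6 stamp: [2, 1, 4]
[4, 1, 2] <= [2, 1, 4]? False
[2, 1, 4] <= [4, 1, 2]? False
Relation: concurrent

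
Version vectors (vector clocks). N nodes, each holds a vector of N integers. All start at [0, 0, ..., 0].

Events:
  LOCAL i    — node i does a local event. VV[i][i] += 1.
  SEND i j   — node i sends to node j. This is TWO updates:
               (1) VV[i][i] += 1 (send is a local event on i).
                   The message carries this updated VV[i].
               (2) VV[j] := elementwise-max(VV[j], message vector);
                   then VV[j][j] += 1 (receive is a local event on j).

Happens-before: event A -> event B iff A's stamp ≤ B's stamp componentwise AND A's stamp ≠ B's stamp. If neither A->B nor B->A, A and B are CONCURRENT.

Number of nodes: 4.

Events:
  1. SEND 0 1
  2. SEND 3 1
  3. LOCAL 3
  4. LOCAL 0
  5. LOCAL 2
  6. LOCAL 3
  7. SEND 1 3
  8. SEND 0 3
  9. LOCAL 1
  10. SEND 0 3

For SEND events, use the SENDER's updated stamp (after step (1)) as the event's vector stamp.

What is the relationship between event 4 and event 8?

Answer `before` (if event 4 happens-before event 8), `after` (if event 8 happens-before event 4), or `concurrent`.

Answer: before

Derivation:
Initial: VV[0]=[0, 0, 0, 0]
Initial: VV[1]=[0, 0, 0, 0]
Initial: VV[2]=[0, 0, 0, 0]
Initial: VV[3]=[0, 0, 0, 0]
Event 1: SEND 0->1: VV[0][0]++ -> VV[0]=[1, 0, 0, 0], msg_vec=[1, 0, 0, 0]; VV[1]=max(VV[1],msg_vec) then VV[1][1]++ -> VV[1]=[1, 1, 0, 0]
Event 2: SEND 3->1: VV[3][3]++ -> VV[3]=[0, 0, 0, 1], msg_vec=[0, 0, 0, 1]; VV[1]=max(VV[1],msg_vec) then VV[1][1]++ -> VV[1]=[1, 2, 0, 1]
Event 3: LOCAL 3: VV[3][3]++ -> VV[3]=[0, 0, 0, 2]
Event 4: LOCAL 0: VV[0][0]++ -> VV[0]=[2, 0, 0, 0]
Event 5: LOCAL 2: VV[2][2]++ -> VV[2]=[0, 0, 1, 0]
Event 6: LOCAL 3: VV[3][3]++ -> VV[3]=[0, 0, 0, 3]
Event 7: SEND 1->3: VV[1][1]++ -> VV[1]=[1, 3, 0, 1], msg_vec=[1, 3, 0, 1]; VV[3]=max(VV[3],msg_vec) then VV[3][3]++ -> VV[3]=[1, 3, 0, 4]
Event 8: SEND 0->3: VV[0][0]++ -> VV[0]=[3, 0, 0, 0], msg_vec=[3, 0, 0, 0]; VV[3]=max(VV[3],msg_vec) then VV[3][3]++ -> VV[3]=[3, 3, 0, 5]
Event 9: LOCAL 1: VV[1][1]++ -> VV[1]=[1, 4, 0, 1]
Event 10: SEND 0->3: VV[0][0]++ -> VV[0]=[4, 0, 0, 0], msg_vec=[4, 0, 0, 0]; VV[3]=max(VV[3],msg_vec) then VV[3][3]++ -> VV[3]=[4, 3, 0, 6]
Event 4 stamp: [2, 0, 0, 0]
Event 8 stamp: [3, 0, 0, 0]
[2, 0, 0, 0] <= [3, 0, 0, 0]? True
[3, 0, 0, 0] <= [2, 0, 0, 0]? False
Relation: before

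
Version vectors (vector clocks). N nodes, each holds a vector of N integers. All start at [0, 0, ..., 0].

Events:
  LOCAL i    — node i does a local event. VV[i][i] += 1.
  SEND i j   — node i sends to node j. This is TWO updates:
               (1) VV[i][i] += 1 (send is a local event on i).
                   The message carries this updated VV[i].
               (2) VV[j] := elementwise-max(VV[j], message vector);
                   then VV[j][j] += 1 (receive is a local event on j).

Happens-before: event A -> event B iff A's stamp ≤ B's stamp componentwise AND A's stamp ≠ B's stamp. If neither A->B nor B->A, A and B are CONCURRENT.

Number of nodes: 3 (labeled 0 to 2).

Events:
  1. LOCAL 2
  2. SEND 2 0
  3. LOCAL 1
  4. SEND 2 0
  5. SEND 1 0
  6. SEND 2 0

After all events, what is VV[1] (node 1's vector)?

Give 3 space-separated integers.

Answer: 0 2 0

Derivation:
Initial: VV[0]=[0, 0, 0]
Initial: VV[1]=[0, 0, 0]
Initial: VV[2]=[0, 0, 0]
Event 1: LOCAL 2: VV[2][2]++ -> VV[2]=[0, 0, 1]
Event 2: SEND 2->0: VV[2][2]++ -> VV[2]=[0, 0, 2], msg_vec=[0, 0, 2]; VV[0]=max(VV[0],msg_vec) then VV[0][0]++ -> VV[0]=[1, 0, 2]
Event 3: LOCAL 1: VV[1][1]++ -> VV[1]=[0, 1, 0]
Event 4: SEND 2->0: VV[2][2]++ -> VV[2]=[0, 0, 3], msg_vec=[0, 0, 3]; VV[0]=max(VV[0],msg_vec) then VV[0][0]++ -> VV[0]=[2, 0, 3]
Event 5: SEND 1->0: VV[1][1]++ -> VV[1]=[0, 2, 0], msg_vec=[0, 2, 0]; VV[0]=max(VV[0],msg_vec) then VV[0][0]++ -> VV[0]=[3, 2, 3]
Event 6: SEND 2->0: VV[2][2]++ -> VV[2]=[0, 0, 4], msg_vec=[0, 0, 4]; VV[0]=max(VV[0],msg_vec) then VV[0][0]++ -> VV[0]=[4, 2, 4]
Final vectors: VV[0]=[4, 2, 4]; VV[1]=[0, 2, 0]; VV[2]=[0, 0, 4]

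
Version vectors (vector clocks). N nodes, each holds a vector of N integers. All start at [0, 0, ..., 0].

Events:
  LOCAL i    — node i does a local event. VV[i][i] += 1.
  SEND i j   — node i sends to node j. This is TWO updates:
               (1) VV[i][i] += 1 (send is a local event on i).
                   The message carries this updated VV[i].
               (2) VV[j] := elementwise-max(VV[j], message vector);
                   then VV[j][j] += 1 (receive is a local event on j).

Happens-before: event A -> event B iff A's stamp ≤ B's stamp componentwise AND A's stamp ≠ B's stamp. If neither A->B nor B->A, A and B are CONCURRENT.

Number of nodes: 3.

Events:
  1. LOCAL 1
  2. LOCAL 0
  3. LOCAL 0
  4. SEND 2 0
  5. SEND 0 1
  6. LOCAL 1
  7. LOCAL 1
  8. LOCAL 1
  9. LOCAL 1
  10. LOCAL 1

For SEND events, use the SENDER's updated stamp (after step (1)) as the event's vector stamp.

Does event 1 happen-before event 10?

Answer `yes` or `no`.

Initial: VV[0]=[0, 0, 0]
Initial: VV[1]=[0, 0, 0]
Initial: VV[2]=[0, 0, 0]
Event 1: LOCAL 1: VV[1][1]++ -> VV[1]=[0, 1, 0]
Event 2: LOCAL 0: VV[0][0]++ -> VV[0]=[1, 0, 0]
Event 3: LOCAL 0: VV[0][0]++ -> VV[0]=[2, 0, 0]
Event 4: SEND 2->0: VV[2][2]++ -> VV[2]=[0, 0, 1], msg_vec=[0, 0, 1]; VV[0]=max(VV[0],msg_vec) then VV[0][0]++ -> VV[0]=[3, 0, 1]
Event 5: SEND 0->1: VV[0][0]++ -> VV[0]=[4, 0, 1], msg_vec=[4, 0, 1]; VV[1]=max(VV[1],msg_vec) then VV[1][1]++ -> VV[1]=[4, 2, 1]
Event 6: LOCAL 1: VV[1][1]++ -> VV[1]=[4, 3, 1]
Event 7: LOCAL 1: VV[1][1]++ -> VV[1]=[4, 4, 1]
Event 8: LOCAL 1: VV[1][1]++ -> VV[1]=[4, 5, 1]
Event 9: LOCAL 1: VV[1][1]++ -> VV[1]=[4, 6, 1]
Event 10: LOCAL 1: VV[1][1]++ -> VV[1]=[4, 7, 1]
Event 1 stamp: [0, 1, 0]
Event 10 stamp: [4, 7, 1]
[0, 1, 0] <= [4, 7, 1]? True. Equal? False. Happens-before: True

Answer: yes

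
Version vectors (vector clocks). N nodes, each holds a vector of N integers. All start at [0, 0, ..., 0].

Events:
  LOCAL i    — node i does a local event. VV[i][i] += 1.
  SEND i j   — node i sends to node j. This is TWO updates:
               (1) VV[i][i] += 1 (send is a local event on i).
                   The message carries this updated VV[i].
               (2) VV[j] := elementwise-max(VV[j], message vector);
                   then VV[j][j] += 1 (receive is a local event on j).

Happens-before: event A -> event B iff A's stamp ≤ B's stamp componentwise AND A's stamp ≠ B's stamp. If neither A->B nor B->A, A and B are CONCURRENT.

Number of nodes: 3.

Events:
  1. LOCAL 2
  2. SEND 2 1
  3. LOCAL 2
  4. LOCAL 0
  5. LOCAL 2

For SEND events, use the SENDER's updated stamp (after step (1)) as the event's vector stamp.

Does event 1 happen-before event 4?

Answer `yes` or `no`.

Initial: VV[0]=[0, 0, 0]
Initial: VV[1]=[0, 0, 0]
Initial: VV[2]=[0, 0, 0]
Event 1: LOCAL 2: VV[2][2]++ -> VV[2]=[0, 0, 1]
Event 2: SEND 2->1: VV[2][2]++ -> VV[2]=[0, 0, 2], msg_vec=[0, 0, 2]; VV[1]=max(VV[1],msg_vec) then VV[1][1]++ -> VV[1]=[0, 1, 2]
Event 3: LOCAL 2: VV[2][2]++ -> VV[2]=[0, 0, 3]
Event 4: LOCAL 0: VV[0][0]++ -> VV[0]=[1, 0, 0]
Event 5: LOCAL 2: VV[2][2]++ -> VV[2]=[0, 0, 4]
Event 1 stamp: [0, 0, 1]
Event 4 stamp: [1, 0, 0]
[0, 0, 1] <= [1, 0, 0]? False. Equal? False. Happens-before: False

Answer: no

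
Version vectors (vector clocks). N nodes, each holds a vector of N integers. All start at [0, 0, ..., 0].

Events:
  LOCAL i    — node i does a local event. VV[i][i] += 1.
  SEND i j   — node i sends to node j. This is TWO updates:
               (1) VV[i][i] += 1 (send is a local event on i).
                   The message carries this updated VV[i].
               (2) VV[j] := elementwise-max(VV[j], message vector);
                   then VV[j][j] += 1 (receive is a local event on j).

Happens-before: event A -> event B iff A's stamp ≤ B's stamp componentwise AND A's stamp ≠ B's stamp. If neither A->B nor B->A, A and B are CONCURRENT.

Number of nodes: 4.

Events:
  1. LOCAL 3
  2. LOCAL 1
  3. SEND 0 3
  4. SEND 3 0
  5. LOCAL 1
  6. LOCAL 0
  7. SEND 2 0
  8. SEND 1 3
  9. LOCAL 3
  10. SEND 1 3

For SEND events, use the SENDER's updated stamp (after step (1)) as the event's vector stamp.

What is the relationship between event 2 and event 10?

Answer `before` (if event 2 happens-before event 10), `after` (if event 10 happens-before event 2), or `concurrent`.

Initial: VV[0]=[0, 0, 0, 0]
Initial: VV[1]=[0, 0, 0, 0]
Initial: VV[2]=[0, 0, 0, 0]
Initial: VV[3]=[0, 0, 0, 0]
Event 1: LOCAL 3: VV[3][3]++ -> VV[3]=[0, 0, 0, 1]
Event 2: LOCAL 1: VV[1][1]++ -> VV[1]=[0, 1, 0, 0]
Event 3: SEND 0->3: VV[0][0]++ -> VV[0]=[1, 0, 0, 0], msg_vec=[1, 0, 0, 0]; VV[3]=max(VV[3],msg_vec) then VV[3][3]++ -> VV[3]=[1, 0, 0, 2]
Event 4: SEND 3->0: VV[3][3]++ -> VV[3]=[1, 0, 0, 3], msg_vec=[1, 0, 0, 3]; VV[0]=max(VV[0],msg_vec) then VV[0][0]++ -> VV[0]=[2, 0, 0, 3]
Event 5: LOCAL 1: VV[1][1]++ -> VV[1]=[0, 2, 0, 0]
Event 6: LOCAL 0: VV[0][0]++ -> VV[0]=[3, 0, 0, 3]
Event 7: SEND 2->0: VV[2][2]++ -> VV[2]=[0, 0, 1, 0], msg_vec=[0, 0, 1, 0]; VV[0]=max(VV[0],msg_vec) then VV[0][0]++ -> VV[0]=[4, 0, 1, 3]
Event 8: SEND 1->3: VV[1][1]++ -> VV[1]=[0, 3, 0, 0], msg_vec=[0, 3, 0, 0]; VV[3]=max(VV[3],msg_vec) then VV[3][3]++ -> VV[3]=[1, 3, 0, 4]
Event 9: LOCAL 3: VV[3][3]++ -> VV[3]=[1, 3, 0, 5]
Event 10: SEND 1->3: VV[1][1]++ -> VV[1]=[0, 4, 0, 0], msg_vec=[0, 4, 0, 0]; VV[3]=max(VV[3],msg_vec) then VV[3][3]++ -> VV[3]=[1, 4, 0, 6]
Event 2 stamp: [0, 1, 0, 0]
Event 10 stamp: [0, 4, 0, 0]
[0, 1, 0, 0] <= [0, 4, 0, 0]? True
[0, 4, 0, 0] <= [0, 1, 0, 0]? False
Relation: before

Answer: before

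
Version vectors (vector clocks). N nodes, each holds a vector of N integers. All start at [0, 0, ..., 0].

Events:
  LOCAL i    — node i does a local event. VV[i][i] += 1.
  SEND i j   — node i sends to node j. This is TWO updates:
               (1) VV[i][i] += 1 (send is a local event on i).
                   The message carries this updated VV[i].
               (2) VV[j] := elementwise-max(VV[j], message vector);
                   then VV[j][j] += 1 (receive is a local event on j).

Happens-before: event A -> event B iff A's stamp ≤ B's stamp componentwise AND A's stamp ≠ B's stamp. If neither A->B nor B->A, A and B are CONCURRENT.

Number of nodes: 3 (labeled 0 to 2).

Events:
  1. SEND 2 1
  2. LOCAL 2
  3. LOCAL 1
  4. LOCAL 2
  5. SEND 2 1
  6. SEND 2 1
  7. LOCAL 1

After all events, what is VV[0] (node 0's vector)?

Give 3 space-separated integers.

Answer: 0 0 0

Derivation:
Initial: VV[0]=[0, 0, 0]
Initial: VV[1]=[0, 0, 0]
Initial: VV[2]=[0, 0, 0]
Event 1: SEND 2->1: VV[2][2]++ -> VV[2]=[0, 0, 1], msg_vec=[0, 0, 1]; VV[1]=max(VV[1],msg_vec) then VV[1][1]++ -> VV[1]=[0, 1, 1]
Event 2: LOCAL 2: VV[2][2]++ -> VV[2]=[0, 0, 2]
Event 3: LOCAL 1: VV[1][1]++ -> VV[1]=[0, 2, 1]
Event 4: LOCAL 2: VV[2][2]++ -> VV[2]=[0, 0, 3]
Event 5: SEND 2->1: VV[2][2]++ -> VV[2]=[0, 0, 4], msg_vec=[0, 0, 4]; VV[1]=max(VV[1],msg_vec) then VV[1][1]++ -> VV[1]=[0, 3, 4]
Event 6: SEND 2->1: VV[2][2]++ -> VV[2]=[0, 0, 5], msg_vec=[0, 0, 5]; VV[1]=max(VV[1],msg_vec) then VV[1][1]++ -> VV[1]=[0, 4, 5]
Event 7: LOCAL 1: VV[1][1]++ -> VV[1]=[0, 5, 5]
Final vectors: VV[0]=[0, 0, 0]; VV[1]=[0, 5, 5]; VV[2]=[0, 0, 5]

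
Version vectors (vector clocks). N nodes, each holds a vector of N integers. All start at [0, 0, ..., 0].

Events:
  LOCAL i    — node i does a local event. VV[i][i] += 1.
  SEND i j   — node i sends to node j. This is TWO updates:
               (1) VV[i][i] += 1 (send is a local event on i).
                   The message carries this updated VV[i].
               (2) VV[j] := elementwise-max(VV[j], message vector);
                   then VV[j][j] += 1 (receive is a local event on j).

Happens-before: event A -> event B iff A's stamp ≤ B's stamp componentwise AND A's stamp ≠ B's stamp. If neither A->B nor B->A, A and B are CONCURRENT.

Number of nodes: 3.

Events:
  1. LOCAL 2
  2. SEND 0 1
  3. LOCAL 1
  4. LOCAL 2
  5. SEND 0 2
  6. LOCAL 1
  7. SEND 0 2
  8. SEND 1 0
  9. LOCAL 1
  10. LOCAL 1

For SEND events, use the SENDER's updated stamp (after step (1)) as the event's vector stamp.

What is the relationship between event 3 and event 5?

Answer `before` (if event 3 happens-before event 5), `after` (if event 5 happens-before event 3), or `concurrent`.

Initial: VV[0]=[0, 0, 0]
Initial: VV[1]=[0, 0, 0]
Initial: VV[2]=[0, 0, 0]
Event 1: LOCAL 2: VV[2][2]++ -> VV[2]=[0, 0, 1]
Event 2: SEND 0->1: VV[0][0]++ -> VV[0]=[1, 0, 0], msg_vec=[1, 0, 0]; VV[1]=max(VV[1],msg_vec) then VV[1][1]++ -> VV[1]=[1, 1, 0]
Event 3: LOCAL 1: VV[1][1]++ -> VV[1]=[1, 2, 0]
Event 4: LOCAL 2: VV[2][2]++ -> VV[2]=[0, 0, 2]
Event 5: SEND 0->2: VV[0][0]++ -> VV[0]=[2, 0, 0], msg_vec=[2, 0, 0]; VV[2]=max(VV[2],msg_vec) then VV[2][2]++ -> VV[2]=[2, 0, 3]
Event 6: LOCAL 1: VV[1][1]++ -> VV[1]=[1, 3, 0]
Event 7: SEND 0->2: VV[0][0]++ -> VV[0]=[3, 0, 0], msg_vec=[3, 0, 0]; VV[2]=max(VV[2],msg_vec) then VV[2][2]++ -> VV[2]=[3, 0, 4]
Event 8: SEND 1->0: VV[1][1]++ -> VV[1]=[1, 4, 0], msg_vec=[1, 4, 0]; VV[0]=max(VV[0],msg_vec) then VV[0][0]++ -> VV[0]=[4, 4, 0]
Event 9: LOCAL 1: VV[1][1]++ -> VV[1]=[1, 5, 0]
Event 10: LOCAL 1: VV[1][1]++ -> VV[1]=[1, 6, 0]
Event 3 stamp: [1, 2, 0]
Event 5 stamp: [2, 0, 0]
[1, 2, 0] <= [2, 0, 0]? False
[2, 0, 0] <= [1, 2, 0]? False
Relation: concurrent

Answer: concurrent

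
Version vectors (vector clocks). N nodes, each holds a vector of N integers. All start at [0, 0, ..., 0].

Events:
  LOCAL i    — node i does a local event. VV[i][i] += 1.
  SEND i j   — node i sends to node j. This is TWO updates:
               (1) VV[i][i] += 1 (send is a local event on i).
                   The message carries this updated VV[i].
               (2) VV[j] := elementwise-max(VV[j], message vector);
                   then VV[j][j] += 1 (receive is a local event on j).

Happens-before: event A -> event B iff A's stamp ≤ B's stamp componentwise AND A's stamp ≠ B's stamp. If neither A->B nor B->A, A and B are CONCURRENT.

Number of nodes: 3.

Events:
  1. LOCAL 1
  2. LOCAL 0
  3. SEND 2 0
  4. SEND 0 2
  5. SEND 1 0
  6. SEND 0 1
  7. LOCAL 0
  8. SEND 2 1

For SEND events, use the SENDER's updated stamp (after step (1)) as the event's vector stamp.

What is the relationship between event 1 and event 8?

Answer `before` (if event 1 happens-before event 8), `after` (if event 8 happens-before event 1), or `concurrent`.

Initial: VV[0]=[0, 0, 0]
Initial: VV[1]=[0, 0, 0]
Initial: VV[2]=[0, 0, 0]
Event 1: LOCAL 1: VV[1][1]++ -> VV[1]=[0, 1, 0]
Event 2: LOCAL 0: VV[0][0]++ -> VV[0]=[1, 0, 0]
Event 3: SEND 2->0: VV[2][2]++ -> VV[2]=[0, 0, 1], msg_vec=[0, 0, 1]; VV[0]=max(VV[0],msg_vec) then VV[0][0]++ -> VV[0]=[2, 0, 1]
Event 4: SEND 0->2: VV[0][0]++ -> VV[0]=[3, 0, 1], msg_vec=[3, 0, 1]; VV[2]=max(VV[2],msg_vec) then VV[2][2]++ -> VV[2]=[3, 0, 2]
Event 5: SEND 1->0: VV[1][1]++ -> VV[1]=[0, 2, 0], msg_vec=[0, 2, 0]; VV[0]=max(VV[0],msg_vec) then VV[0][0]++ -> VV[0]=[4, 2, 1]
Event 6: SEND 0->1: VV[0][0]++ -> VV[0]=[5, 2, 1], msg_vec=[5, 2, 1]; VV[1]=max(VV[1],msg_vec) then VV[1][1]++ -> VV[1]=[5, 3, 1]
Event 7: LOCAL 0: VV[0][0]++ -> VV[0]=[6, 2, 1]
Event 8: SEND 2->1: VV[2][2]++ -> VV[2]=[3, 0, 3], msg_vec=[3, 0, 3]; VV[1]=max(VV[1],msg_vec) then VV[1][1]++ -> VV[1]=[5, 4, 3]
Event 1 stamp: [0, 1, 0]
Event 8 stamp: [3, 0, 3]
[0, 1, 0] <= [3, 0, 3]? False
[3, 0, 3] <= [0, 1, 0]? False
Relation: concurrent

Answer: concurrent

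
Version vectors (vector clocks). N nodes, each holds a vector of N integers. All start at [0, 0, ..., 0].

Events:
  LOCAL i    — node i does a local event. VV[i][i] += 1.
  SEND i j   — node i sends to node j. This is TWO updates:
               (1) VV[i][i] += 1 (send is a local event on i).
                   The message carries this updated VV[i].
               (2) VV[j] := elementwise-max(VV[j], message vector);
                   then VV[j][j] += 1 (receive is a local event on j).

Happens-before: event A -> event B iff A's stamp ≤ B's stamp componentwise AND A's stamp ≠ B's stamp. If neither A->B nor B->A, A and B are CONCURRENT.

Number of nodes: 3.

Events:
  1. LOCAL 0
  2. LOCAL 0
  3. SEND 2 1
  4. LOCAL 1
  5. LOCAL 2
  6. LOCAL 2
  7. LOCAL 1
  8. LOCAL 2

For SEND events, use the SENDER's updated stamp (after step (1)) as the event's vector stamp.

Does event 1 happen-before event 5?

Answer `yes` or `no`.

Initial: VV[0]=[0, 0, 0]
Initial: VV[1]=[0, 0, 0]
Initial: VV[2]=[0, 0, 0]
Event 1: LOCAL 0: VV[0][0]++ -> VV[0]=[1, 0, 0]
Event 2: LOCAL 0: VV[0][0]++ -> VV[0]=[2, 0, 0]
Event 3: SEND 2->1: VV[2][2]++ -> VV[2]=[0, 0, 1], msg_vec=[0, 0, 1]; VV[1]=max(VV[1],msg_vec) then VV[1][1]++ -> VV[1]=[0, 1, 1]
Event 4: LOCAL 1: VV[1][1]++ -> VV[1]=[0, 2, 1]
Event 5: LOCAL 2: VV[2][2]++ -> VV[2]=[0, 0, 2]
Event 6: LOCAL 2: VV[2][2]++ -> VV[2]=[0, 0, 3]
Event 7: LOCAL 1: VV[1][1]++ -> VV[1]=[0, 3, 1]
Event 8: LOCAL 2: VV[2][2]++ -> VV[2]=[0, 0, 4]
Event 1 stamp: [1, 0, 0]
Event 5 stamp: [0, 0, 2]
[1, 0, 0] <= [0, 0, 2]? False. Equal? False. Happens-before: False

Answer: no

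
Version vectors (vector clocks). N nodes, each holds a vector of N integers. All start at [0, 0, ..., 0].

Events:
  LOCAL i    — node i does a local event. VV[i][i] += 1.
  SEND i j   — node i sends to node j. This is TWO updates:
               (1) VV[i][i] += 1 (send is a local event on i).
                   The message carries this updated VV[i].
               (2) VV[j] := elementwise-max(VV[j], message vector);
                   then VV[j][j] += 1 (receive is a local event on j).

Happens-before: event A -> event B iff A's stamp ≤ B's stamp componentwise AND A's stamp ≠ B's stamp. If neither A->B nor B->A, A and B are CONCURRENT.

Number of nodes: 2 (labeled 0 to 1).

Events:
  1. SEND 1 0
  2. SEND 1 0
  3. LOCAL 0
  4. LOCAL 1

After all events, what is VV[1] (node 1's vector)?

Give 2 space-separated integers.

Initial: VV[0]=[0, 0]
Initial: VV[1]=[0, 0]
Event 1: SEND 1->0: VV[1][1]++ -> VV[1]=[0, 1], msg_vec=[0, 1]; VV[0]=max(VV[0],msg_vec) then VV[0][0]++ -> VV[0]=[1, 1]
Event 2: SEND 1->0: VV[1][1]++ -> VV[1]=[0, 2], msg_vec=[0, 2]; VV[0]=max(VV[0],msg_vec) then VV[0][0]++ -> VV[0]=[2, 2]
Event 3: LOCAL 0: VV[0][0]++ -> VV[0]=[3, 2]
Event 4: LOCAL 1: VV[1][1]++ -> VV[1]=[0, 3]
Final vectors: VV[0]=[3, 2]; VV[1]=[0, 3]

Answer: 0 3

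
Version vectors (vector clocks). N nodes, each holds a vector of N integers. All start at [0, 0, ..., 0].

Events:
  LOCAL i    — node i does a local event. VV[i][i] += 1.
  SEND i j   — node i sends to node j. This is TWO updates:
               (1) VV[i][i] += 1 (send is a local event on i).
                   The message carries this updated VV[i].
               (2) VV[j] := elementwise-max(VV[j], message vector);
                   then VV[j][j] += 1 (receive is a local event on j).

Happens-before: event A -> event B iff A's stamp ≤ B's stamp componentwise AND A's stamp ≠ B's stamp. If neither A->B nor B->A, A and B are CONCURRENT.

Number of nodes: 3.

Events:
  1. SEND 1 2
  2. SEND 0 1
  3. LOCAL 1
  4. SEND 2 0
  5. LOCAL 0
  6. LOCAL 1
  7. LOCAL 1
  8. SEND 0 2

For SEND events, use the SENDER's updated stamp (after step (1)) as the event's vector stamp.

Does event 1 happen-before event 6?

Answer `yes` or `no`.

Initial: VV[0]=[0, 0, 0]
Initial: VV[1]=[0, 0, 0]
Initial: VV[2]=[0, 0, 0]
Event 1: SEND 1->2: VV[1][1]++ -> VV[1]=[0, 1, 0], msg_vec=[0, 1, 0]; VV[2]=max(VV[2],msg_vec) then VV[2][2]++ -> VV[2]=[0, 1, 1]
Event 2: SEND 0->1: VV[0][0]++ -> VV[0]=[1, 0, 0], msg_vec=[1, 0, 0]; VV[1]=max(VV[1],msg_vec) then VV[1][1]++ -> VV[1]=[1, 2, 0]
Event 3: LOCAL 1: VV[1][1]++ -> VV[1]=[1, 3, 0]
Event 4: SEND 2->0: VV[2][2]++ -> VV[2]=[0, 1, 2], msg_vec=[0, 1, 2]; VV[0]=max(VV[0],msg_vec) then VV[0][0]++ -> VV[0]=[2, 1, 2]
Event 5: LOCAL 0: VV[0][0]++ -> VV[0]=[3, 1, 2]
Event 6: LOCAL 1: VV[1][1]++ -> VV[1]=[1, 4, 0]
Event 7: LOCAL 1: VV[1][1]++ -> VV[1]=[1, 5, 0]
Event 8: SEND 0->2: VV[0][0]++ -> VV[0]=[4, 1, 2], msg_vec=[4, 1, 2]; VV[2]=max(VV[2],msg_vec) then VV[2][2]++ -> VV[2]=[4, 1, 3]
Event 1 stamp: [0, 1, 0]
Event 6 stamp: [1, 4, 0]
[0, 1, 0] <= [1, 4, 0]? True. Equal? False. Happens-before: True

Answer: yes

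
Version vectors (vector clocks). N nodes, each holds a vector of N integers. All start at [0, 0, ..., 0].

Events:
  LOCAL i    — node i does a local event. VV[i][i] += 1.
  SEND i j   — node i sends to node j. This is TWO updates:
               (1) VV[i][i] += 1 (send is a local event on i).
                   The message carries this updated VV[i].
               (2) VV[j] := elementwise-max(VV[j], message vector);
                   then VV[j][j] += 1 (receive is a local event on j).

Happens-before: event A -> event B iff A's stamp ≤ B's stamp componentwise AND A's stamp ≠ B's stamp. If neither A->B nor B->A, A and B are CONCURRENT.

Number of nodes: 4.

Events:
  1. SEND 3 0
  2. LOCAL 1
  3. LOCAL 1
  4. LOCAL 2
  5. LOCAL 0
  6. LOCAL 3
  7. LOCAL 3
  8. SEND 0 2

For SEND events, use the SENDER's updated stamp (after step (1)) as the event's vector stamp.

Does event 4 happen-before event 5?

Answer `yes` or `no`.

Initial: VV[0]=[0, 0, 0, 0]
Initial: VV[1]=[0, 0, 0, 0]
Initial: VV[2]=[0, 0, 0, 0]
Initial: VV[3]=[0, 0, 0, 0]
Event 1: SEND 3->0: VV[3][3]++ -> VV[3]=[0, 0, 0, 1], msg_vec=[0, 0, 0, 1]; VV[0]=max(VV[0],msg_vec) then VV[0][0]++ -> VV[0]=[1, 0, 0, 1]
Event 2: LOCAL 1: VV[1][1]++ -> VV[1]=[0, 1, 0, 0]
Event 3: LOCAL 1: VV[1][1]++ -> VV[1]=[0, 2, 0, 0]
Event 4: LOCAL 2: VV[2][2]++ -> VV[2]=[0, 0, 1, 0]
Event 5: LOCAL 0: VV[0][0]++ -> VV[0]=[2, 0, 0, 1]
Event 6: LOCAL 3: VV[3][3]++ -> VV[3]=[0, 0, 0, 2]
Event 7: LOCAL 3: VV[3][3]++ -> VV[3]=[0, 0, 0, 3]
Event 8: SEND 0->2: VV[0][0]++ -> VV[0]=[3, 0, 0, 1], msg_vec=[3, 0, 0, 1]; VV[2]=max(VV[2],msg_vec) then VV[2][2]++ -> VV[2]=[3, 0, 2, 1]
Event 4 stamp: [0, 0, 1, 0]
Event 5 stamp: [2, 0, 0, 1]
[0, 0, 1, 0] <= [2, 0, 0, 1]? False. Equal? False. Happens-before: False

Answer: no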